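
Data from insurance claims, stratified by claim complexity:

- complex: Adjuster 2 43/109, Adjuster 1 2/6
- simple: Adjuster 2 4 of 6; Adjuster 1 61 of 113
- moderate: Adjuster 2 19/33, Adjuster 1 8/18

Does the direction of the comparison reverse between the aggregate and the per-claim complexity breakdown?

Complex: Adjuster 2 43/109 = 39.4%, Adjuster 1 2/6 = 33.3% → Adjuster 2
Simple: Adjuster 2 4/6 = 66.7%, Adjuster 1 61/113 = 54.0% → Adjuster 2
Moderate: Adjuster 2 19/33 = 57.6%, Adjuster 1 8/18 = 44.4% → Adjuster 2
Overall: Adjuster 2 66/148 = 44.6%, Adjuster 1 71/137 = 51.8% → Adjuster 1
Adjuster 2 wins each claim group but Adjuster 1 wins overall — the comparison reverses. Adjuster 2's claims skew toward complex, which has a lower base rate.

Yes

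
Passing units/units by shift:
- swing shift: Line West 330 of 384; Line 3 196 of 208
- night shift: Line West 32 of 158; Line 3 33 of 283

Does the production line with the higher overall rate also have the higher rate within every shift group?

Swing shift: Line West 330/384 = 85.9%, Line 3 196/208 = 94.2% → Line 3
Night shift: Line West 32/158 = 20.3%, Line 3 33/283 = 11.7% → Line West
Overall: Line West 362/542 = 66.8%, Line 3 229/491 = 46.6% → Line West
Neither sweeps: Line West wins 1 of 2 groups, Line 3 wins 1. Line West wins overall but not every group — no Simpson reversal.

No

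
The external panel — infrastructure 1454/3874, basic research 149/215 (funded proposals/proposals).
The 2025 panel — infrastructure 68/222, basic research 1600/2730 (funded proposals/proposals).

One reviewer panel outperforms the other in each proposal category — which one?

Infrastructure: the external panel 1454/3874 = 37.5%, the 2025 panel 68/222 = 30.6% → the external panel
Basic research: the external panel 149/215 = 69.3%, the 2025 panel 1600/2730 = 58.6% → the external panel
The external panel has the higher rate in both groups.

the external panel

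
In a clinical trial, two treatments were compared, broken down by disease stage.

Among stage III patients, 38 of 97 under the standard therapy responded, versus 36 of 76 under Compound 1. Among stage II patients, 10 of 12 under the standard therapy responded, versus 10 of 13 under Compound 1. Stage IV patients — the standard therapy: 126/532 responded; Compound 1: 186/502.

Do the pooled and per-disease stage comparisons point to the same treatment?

Stage III: the standard therapy 38/97 = 39.2%, Compound 1 36/76 = 47.4% → Compound 1
Stage II: the standard therapy 10/12 = 83.3%, Compound 1 10/13 = 76.9% → the standard therapy
Stage IV: the standard therapy 126/532 = 23.7%, Compound 1 186/502 = 37.1% → Compound 1
Overall: the standard therapy 174/641 = 27.1%, Compound 1 232/591 = 39.3% → Compound 1
Neither sweeps: the standard therapy wins 1 of 3 groups, Compound 1 wins 2. Compound 1 wins overall but not every group — no Simpson reversal.

No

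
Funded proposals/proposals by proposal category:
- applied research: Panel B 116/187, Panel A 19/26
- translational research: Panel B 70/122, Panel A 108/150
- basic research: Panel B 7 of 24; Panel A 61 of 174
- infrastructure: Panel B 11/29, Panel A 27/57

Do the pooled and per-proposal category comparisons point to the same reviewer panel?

No

Applied research: Panel B 116/187 = 62.0%, Panel A 19/26 = 73.1% → Panel A
Translational research: Panel B 70/122 = 57.4%, Panel A 108/150 = 72.0% → Panel A
Basic research: Panel B 7/24 = 29.2%, Panel A 61/174 = 35.1% → Panel A
Infrastructure: Panel B 11/29 = 37.9%, Panel A 27/57 = 47.4% → Panel A
Overall: Panel B 204/362 = 56.4%, Panel A 215/407 = 52.8% → Panel B
Panel A wins each proposal group but Panel B wins overall — the comparison reverses. Panel A's proposals skew toward basic research, which has a lower base rate.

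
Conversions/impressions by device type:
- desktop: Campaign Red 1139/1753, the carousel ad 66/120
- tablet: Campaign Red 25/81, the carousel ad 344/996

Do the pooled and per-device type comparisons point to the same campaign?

No

Desktop: Campaign Red 1139/1753 = 65.0%, the carousel ad 66/120 = 55.0% → Campaign Red
Tablet: Campaign Red 25/81 = 30.9%, the carousel ad 344/996 = 34.5% → the carousel ad
Overall: Campaign Red 1164/1834 = 63.5%, the carousel ad 410/1116 = 36.7% → Campaign Red
Neither sweeps: Campaign Red wins 1 of 2 groups, the carousel ad wins 1. Campaign Red wins overall but not every group — no Simpson reversal.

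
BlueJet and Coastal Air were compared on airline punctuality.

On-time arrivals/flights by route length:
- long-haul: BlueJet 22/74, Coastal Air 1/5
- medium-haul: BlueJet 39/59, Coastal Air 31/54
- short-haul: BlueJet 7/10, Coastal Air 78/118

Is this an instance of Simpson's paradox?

Long-haul: BlueJet 22/74 = 29.7%, Coastal Air 1/5 = 20.0% → BlueJet
Medium-haul: BlueJet 39/59 = 66.1%, Coastal Air 31/54 = 57.4% → BlueJet
Short-haul: BlueJet 7/10 = 70.0%, Coastal Air 78/118 = 66.1% → BlueJet
Overall: BlueJet 68/143 = 47.6%, Coastal Air 110/177 = 62.1% → Coastal Air
BlueJet wins each route group but Coastal Air wins overall — the comparison reverses. BlueJet's flights skew toward long-haul, which has a lower base rate.

Yes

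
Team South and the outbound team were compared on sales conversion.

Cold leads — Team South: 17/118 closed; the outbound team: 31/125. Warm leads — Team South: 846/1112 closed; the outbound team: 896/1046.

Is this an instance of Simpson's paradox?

No

Cold: Team South 17/118 = 14.4%, the outbound team 31/125 = 24.8% → the outbound team
Warm: Team South 846/1112 = 76.1%, the outbound team 896/1046 = 85.7% → the outbound team
Overall: Team South 863/1230 = 70.2%, the outbound team 927/1171 = 79.2% → the outbound team
The outbound team wins overall and in every lead group — no reversal.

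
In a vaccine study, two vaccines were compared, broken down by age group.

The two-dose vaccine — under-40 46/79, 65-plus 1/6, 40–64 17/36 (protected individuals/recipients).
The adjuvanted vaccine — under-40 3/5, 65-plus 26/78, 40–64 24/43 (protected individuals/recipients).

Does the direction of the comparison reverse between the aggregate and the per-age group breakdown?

Under-40: the two-dose vaccine 46/79 = 58.2%, the adjuvanted vaccine 3/5 = 60.0% → the adjuvanted vaccine
65-plus: the two-dose vaccine 1/6 = 16.7%, the adjuvanted vaccine 26/78 = 33.3% → the adjuvanted vaccine
40–64: the two-dose vaccine 17/36 = 47.2%, the adjuvanted vaccine 24/43 = 55.8% → the adjuvanted vaccine
Overall: the two-dose vaccine 64/121 = 52.9%, the adjuvanted vaccine 53/126 = 42.1% → the two-dose vaccine
The adjuvanted vaccine wins each age group but the two-dose vaccine wins overall — the comparison reverses. The adjuvanted vaccine's recipients skew toward 65-plus, which has a lower base rate.

Yes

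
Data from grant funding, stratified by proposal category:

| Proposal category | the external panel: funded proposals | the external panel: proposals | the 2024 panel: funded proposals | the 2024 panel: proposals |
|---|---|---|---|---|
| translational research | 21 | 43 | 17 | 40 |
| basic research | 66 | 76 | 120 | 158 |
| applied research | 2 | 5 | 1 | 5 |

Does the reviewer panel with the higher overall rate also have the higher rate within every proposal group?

Yes

Translational research: the external panel 21/43 = 48.8%, the 2024 panel 17/40 = 42.5% → the external panel
Basic research: the external panel 66/76 = 86.8%, the 2024 panel 120/158 = 75.9% → the external panel
Applied research: the external panel 2/5 = 40.0%, the 2024 panel 1/5 = 20.0% → the external panel
Overall: the external panel 89/124 = 71.8%, the 2024 panel 138/203 = 68.0% → the external panel
The external panel wins overall and in every proposal group — no reversal.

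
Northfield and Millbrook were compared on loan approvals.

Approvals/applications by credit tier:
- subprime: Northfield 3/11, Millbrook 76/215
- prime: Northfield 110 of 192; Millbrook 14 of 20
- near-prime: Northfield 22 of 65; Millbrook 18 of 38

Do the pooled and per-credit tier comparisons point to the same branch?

Subprime: Northfield 3/11 = 27.3%, Millbrook 76/215 = 35.3% → Millbrook
Prime: Northfield 110/192 = 57.3%, Millbrook 14/20 = 70.0% → Millbrook
Near-prime: Northfield 22/65 = 33.8%, Millbrook 18/38 = 47.4% → Millbrook
Overall: Northfield 135/268 = 50.4%, Millbrook 108/273 = 39.6% → Northfield
Millbrook wins each credit group but Northfield wins overall — the comparison reverses. Millbrook's applications skew toward subprime, which has a lower base rate.

No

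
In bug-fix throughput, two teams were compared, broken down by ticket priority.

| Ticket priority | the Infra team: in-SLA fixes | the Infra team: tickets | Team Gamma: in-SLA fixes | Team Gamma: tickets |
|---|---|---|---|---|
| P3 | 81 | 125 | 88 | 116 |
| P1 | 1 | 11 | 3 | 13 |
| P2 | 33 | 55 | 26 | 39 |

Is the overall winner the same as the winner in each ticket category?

P3: the Infra team 81/125 = 64.8%, Team Gamma 88/116 = 75.9% → Team Gamma
P1: the Infra team 1/11 = 9.1%, Team Gamma 3/13 = 23.1% → Team Gamma
P2: the Infra team 33/55 = 60.0%, Team Gamma 26/39 = 66.7% → Team Gamma
Overall: the Infra team 115/191 = 60.2%, Team Gamma 117/168 = 69.6% → Team Gamma
Team Gamma wins overall and in every ticket group — no reversal.

Yes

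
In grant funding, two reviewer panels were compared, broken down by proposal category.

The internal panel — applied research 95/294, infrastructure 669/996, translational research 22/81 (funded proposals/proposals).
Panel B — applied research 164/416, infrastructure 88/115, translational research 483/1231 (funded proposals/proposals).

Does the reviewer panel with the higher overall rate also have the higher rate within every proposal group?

Applied research: the internal panel 95/294 = 32.3%, Panel B 164/416 = 39.4% → Panel B
Infrastructure: the internal panel 669/996 = 67.2%, Panel B 88/115 = 76.5% → Panel B
Translational research: the internal panel 22/81 = 27.2%, Panel B 483/1231 = 39.2% → Panel B
Overall: the internal panel 786/1371 = 57.3%, Panel B 735/1762 = 41.7% → the internal panel
Panel B wins each proposal group but the internal panel wins overall — the comparison reverses. Panel B's proposals skew toward translational research, which has a lower base rate.

No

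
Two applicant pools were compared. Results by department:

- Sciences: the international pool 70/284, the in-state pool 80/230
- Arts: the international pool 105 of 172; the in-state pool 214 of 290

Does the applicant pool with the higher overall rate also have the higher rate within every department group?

Yes

Sciences: the international pool 70/284 = 24.6%, the in-state pool 80/230 = 34.8% → the in-state pool
Arts: the international pool 105/172 = 61.0%, the in-state pool 214/290 = 73.8% → the in-state pool
Overall: the international pool 175/456 = 38.4%, the in-state pool 294/520 = 56.5% → the in-state pool
The in-state pool wins overall and in every department group — no reversal.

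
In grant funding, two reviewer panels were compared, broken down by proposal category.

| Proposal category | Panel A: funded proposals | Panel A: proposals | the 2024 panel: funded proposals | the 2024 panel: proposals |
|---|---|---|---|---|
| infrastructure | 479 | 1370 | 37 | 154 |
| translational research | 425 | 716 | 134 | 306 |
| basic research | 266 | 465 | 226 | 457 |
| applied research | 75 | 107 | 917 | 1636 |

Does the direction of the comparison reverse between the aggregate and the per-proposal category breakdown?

Yes

Infrastructure: Panel A 479/1370 = 35.0%, the 2024 panel 37/154 = 24.0% → Panel A
Translational research: Panel A 425/716 = 59.4%, the 2024 panel 134/306 = 43.8% → Panel A
Basic research: Panel A 266/465 = 57.2%, the 2024 panel 226/457 = 49.5% → Panel A
Applied research: Panel A 75/107 = 70.1%, the 2024 panel 917/1636 = 56.1% → Panel A
Overall: Panel A 1245/2658 = 46.8%, the 2024 panel 1314/2553 = 51.5% → the 2024 panel
Panel A wins each proposal group but the 2024 panel wins overall — the comparison reverses. Panel A's proposals skew toward infrastructure, which has a lower base rate.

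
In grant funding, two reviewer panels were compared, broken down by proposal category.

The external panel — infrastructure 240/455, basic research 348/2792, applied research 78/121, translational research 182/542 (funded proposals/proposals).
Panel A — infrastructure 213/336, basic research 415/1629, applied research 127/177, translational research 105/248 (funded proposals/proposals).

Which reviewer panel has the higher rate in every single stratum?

Panel A

Infrastructure: the external panel 240/455 = 52.7%, Panel A 213/336 = 63.4% → Panel A
Basic research: the external panel 348/2792 = 12.5%, Panel A 415/1629 = 25.5% → Panel A
Applied research: the external panel 78/121 = 64.5%, Panel A 127/177 = 71.8% → Panel A
Translational research: the external panel 182/542 = 33.6%, Panel A 105/248 = 42.3% → Panel A
Panel A has the higher rate in all 4 groups.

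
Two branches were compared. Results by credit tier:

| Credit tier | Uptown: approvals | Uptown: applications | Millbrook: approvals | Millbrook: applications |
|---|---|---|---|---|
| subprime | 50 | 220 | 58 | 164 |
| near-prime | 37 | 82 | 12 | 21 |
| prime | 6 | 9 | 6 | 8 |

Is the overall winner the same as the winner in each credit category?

Subprime: Uptown 50/220 = 22.7%, Millbrook 58/164 = 35.4% → Millbrook
Near-prime: Uptown 37/82 = 45.1%, Millbrook 12/21 = 57.1% → Millbrook
Prime: Uptown 6/9 = 66.7%, Millbrook 6/8 = 75.0% → Millbrook
Overall: Uptown 93/311 = 29.9%, Millbrook 76/193 = 39.4% → Millbrook
Millbrook wins overall and in every credit group — no reversal.

Yes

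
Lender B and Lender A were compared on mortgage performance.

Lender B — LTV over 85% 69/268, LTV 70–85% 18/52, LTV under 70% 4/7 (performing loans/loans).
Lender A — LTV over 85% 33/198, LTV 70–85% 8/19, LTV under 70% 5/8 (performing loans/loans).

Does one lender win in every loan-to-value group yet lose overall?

No

LTV over 85%: Lender B 69/268 = 25.7%, Lender A 33/198 = 16.7% → Lender B
LTV 70–85%: Lender B 18/52 = 34.6%, Lender A 8/19 = 42.1% → Lender A
LTV under 70%: Lender B 4/7 = 57.1%, Lender A 5/8 = 62.5% → Lender A
Overall: Lender B 91/327 = 27.8%, Lender A 46/225 = 20.4% → Lender B
Neither sweeps: Lender B wins 1 of 3 groups, Lender A wins 2. Lender B wins overall but not every group — no Simpson reversal.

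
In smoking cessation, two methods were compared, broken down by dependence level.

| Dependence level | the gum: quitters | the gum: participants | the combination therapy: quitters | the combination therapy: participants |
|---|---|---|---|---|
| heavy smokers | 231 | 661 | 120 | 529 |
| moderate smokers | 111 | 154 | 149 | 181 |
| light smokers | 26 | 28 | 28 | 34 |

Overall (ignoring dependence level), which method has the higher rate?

the gum

Heavy smokers: the gum 231/661 = 34.9%, the combination therapy 120/529 = 22.7% → the gum
Moderate smokers: the gum 111/154 = 72.1%, the combination therapy 149/181 = 82.3% → the combination therapy
Light smokers: the gum 26/28 = 92.9%, the combination therapy 28/34 = 82.4% → the gum
Overall: the gum 368/843 = 43.7%, the combination therapy 297/744 = 39.9% → the gum
(Neither sweeps every dependence group, but the gum has the higher pooled rate.)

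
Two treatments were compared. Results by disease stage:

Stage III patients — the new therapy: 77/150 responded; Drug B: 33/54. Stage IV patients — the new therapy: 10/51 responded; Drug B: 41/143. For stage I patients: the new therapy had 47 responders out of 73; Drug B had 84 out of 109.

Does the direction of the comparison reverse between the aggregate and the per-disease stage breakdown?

Stage III: the new therapy 77/150 = 51.3%, Drug B 33/54 = 61.1% → Drug B
Stage IV: the new therapy 10/51 = 19.6%, Drug B 41/143 = 28.7% → Drug B
Stage I: the new therapy 47/73 = 64.4%, Drug B 84/109 = 77.1% → Drug B
Overall: the new therapy 134/274 = 48.9%, Drug B 158/306 = 51.6% → Drug B
Drug B wins overall and in every disease group — no reversal.

No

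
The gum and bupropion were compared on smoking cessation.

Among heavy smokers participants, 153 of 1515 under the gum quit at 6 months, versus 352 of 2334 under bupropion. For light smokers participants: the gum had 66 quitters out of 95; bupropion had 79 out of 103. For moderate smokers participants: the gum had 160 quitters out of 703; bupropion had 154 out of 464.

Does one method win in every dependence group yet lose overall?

Heavy smokers: the gum 153/1515 = 10.1%, bupropion 352/2334 = 15.1% → bupropion
Light smokers: the gum 66/95 = 69.5%, bupropion 79/103 = 76.7% → bupropion
Moderate smokers: the gum 160/703 = 22.8%, bupropion 154/464 = 33.2% → bupropion
Overall: the gum 379/2313 = 16.4%, bupropion 585/2901 = 20.2% → bupropion
Bupropion wins overall and in every dependence group — no reversal.

No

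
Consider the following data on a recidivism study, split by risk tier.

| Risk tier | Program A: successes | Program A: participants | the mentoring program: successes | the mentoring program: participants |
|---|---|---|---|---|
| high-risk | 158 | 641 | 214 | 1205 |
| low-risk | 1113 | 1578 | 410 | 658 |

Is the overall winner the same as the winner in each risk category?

High-risk: Program A 158/641 = 24.6%, the mentoring program 214/1205 = 17.8% → Program A
Low-risk: Program A 1113/1578 = 70.5%, the mentoring program 410/658 = 62.3% → Program A
Overall: Program A 1271/2219 = 57.3%, the mentoring program 624/1863 = 33.5% → Program A
Program A wins overall and in every risk group — no reversal.

Yes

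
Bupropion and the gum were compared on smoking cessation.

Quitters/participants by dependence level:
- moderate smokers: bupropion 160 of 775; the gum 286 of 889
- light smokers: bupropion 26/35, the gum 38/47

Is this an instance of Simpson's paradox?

No

Moderate smokers: bupropion 160/775 = 20.6%, the gum 286/889 = 32.2% → the gum
Light smokers: bupropion 26/35 = 74.3%, the gum 38/47 = 80.9% → the gum
Overall: bupropion 186/810 = 23.0%, the gum 324/936 = 34.6% → the gum
The gum wins overall and in every dependence group — no reversal.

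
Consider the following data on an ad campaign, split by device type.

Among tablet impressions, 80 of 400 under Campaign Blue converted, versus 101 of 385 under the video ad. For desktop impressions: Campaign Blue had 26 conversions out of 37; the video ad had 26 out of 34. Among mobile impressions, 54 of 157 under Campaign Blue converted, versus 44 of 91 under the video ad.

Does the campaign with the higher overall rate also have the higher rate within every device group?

Tablet: Campaign Blue 80/400 = 20.0%, the video ad 101/385 = 26.2% → the video ad
Desktop: Campaign Blue 26/37 = 70.3%, the video ad 26/34 = 76.5% → the video ad
Mobile: Campaign Blue 54/157 = 34.4%, the video ad 44/91 = 48.4% → the video ad
Overall: Campaign Blue 160/594 = 26.9%, the video ad 171/510 = 33.5% → the video ad
The video ad wins overall and in every device group — no reversal.

Yes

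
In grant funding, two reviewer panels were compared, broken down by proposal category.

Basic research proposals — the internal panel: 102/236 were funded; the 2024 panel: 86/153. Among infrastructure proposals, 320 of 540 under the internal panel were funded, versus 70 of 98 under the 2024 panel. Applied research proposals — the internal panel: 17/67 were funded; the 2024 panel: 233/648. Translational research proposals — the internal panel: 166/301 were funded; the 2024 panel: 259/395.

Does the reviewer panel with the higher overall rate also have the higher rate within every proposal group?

Basic research: the internal panel 102/236 = 43.2%, the 2024 panel 86/153 = 56.2% → the 2024 panel
Infrastructure: the internal panel 320/540 = 59.3%, the 2024 panel 70/98 = 71.4% → the 2024 panel
Applied research: the internal panel 17/67 = 25.4%, the 2024 panel 233/648 = 36.0% → the 2024 panel
Translational research: the internal panel 166/301 = 55.1%, the 2024 panel 259/395 = 65.6% → the 2024 panel
Overall: the internal panel 605/1144 = 52.9%, the 2024 panel 648/1294 = 50.1% → the internal panel
The 2024 panel wins each proposal group but the internal panel wins overall — the comparison reverses. The 2024 panel's proposals skew toward applied research, which has a lower base rate.

No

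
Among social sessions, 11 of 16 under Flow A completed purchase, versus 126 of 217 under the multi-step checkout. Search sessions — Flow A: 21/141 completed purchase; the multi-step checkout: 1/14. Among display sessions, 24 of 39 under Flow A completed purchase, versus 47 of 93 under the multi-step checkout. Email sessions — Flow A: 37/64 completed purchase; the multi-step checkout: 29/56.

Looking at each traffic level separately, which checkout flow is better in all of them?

Social: Flow A 11/16 = 68.8%, the multi-step checkout 126/217 = 58.1% → Flow A
Search: Flow A 21/141 = 14.9%, the multi-step checkout 1/14 = 7.1% → Flow A
Display: Flow A 24/39 = 61.5%, the multi-step checkout 47/93 = 50.5% → Flow A
Email: Flow A 37/64 = 57.8%, the multi-step checkout 29/56 = 51.8% → Flow A
Flow A has the higher rate in all 4 groups.

Flow A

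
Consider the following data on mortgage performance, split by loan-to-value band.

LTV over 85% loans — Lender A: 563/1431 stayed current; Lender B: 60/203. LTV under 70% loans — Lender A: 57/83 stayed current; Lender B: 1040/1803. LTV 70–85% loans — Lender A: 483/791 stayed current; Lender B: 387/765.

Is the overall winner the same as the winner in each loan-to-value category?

LTV over 85%: Lender A 563/1431 = 39.3%, Lender B 60/203 = 29.6% → Lender A
LTV under 70%: Lender A 57/83 = 68.7%, Lender B 1040/1803 = 57.7% → Lender A
LTV 70–85%: Lender A 483/791 = 61.1%, Lender B 387/765 = 50.6% → Lender A
Overall: Lender A 1103/2305 = 47.9%, Lender B 1487/2771 = 53.7% → Lender B
Lender A wins each loan-to-value group but Lender B wins overall — the comparison reverses. Lender A's loans skew toward LTV over 85%, which has a lower base rate.

No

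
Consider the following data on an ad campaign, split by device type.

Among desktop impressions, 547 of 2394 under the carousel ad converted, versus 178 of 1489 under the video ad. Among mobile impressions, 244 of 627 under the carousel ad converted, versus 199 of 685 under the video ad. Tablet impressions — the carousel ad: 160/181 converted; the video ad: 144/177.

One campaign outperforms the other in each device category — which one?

Desktop: the carousel ad 547/2394 = 22.8%, the video ad 178/1489 = 12.0% → the carousel ad
Mobile: the carousel ad 244/627 = 38.9%, the video ad 199/685 = 29.1% → the carousel ad
Tablet: the carousel ad 160/181 = 88.4%, the video ad 144/177 = 81.4% → the carousel ad
The carousel ad has the higher rate in all 3 groups.

the carousel ad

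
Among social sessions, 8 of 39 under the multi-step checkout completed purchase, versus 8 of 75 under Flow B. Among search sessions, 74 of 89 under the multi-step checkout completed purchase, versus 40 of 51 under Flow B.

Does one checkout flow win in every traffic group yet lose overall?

Social: the multi-step checkout 8/39 = 20.5%, Flow B 8/75 = 10.7% → the multi-step checkout
Search: the multi-step checkout 74/89 = 83.1%, Flow B 40/51 = 78.4% → the multi-step checkout
Overall: the multi-step checkout 82/128 = 64.1%, Flow B 48/126 = 38.1% → the multi-step checkout
The multi-step checkout wins overall and in every traffic group — no reversal.

No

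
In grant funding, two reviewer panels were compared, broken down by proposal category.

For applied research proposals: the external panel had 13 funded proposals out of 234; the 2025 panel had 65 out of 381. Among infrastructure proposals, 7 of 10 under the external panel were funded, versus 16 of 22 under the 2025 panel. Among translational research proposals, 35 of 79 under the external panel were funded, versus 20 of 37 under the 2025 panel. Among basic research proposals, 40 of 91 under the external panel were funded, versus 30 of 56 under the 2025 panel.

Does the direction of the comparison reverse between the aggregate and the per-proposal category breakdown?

No

Applied research: the external panel 13/234 = 5.6%, the 2025 panel 65/381 = 17.1% → the 2025 panel
Infrastructure: the external panel 7/10 = 70.0%, the 2025 panel 16/22 = 72.7% → the 2025 panel
Translational research: the external panel 35/79 = 44.3%, the 2025 panel 20/37 = 54.1% → the 2025 panel
Basic research: the external panel 40/91 = 44.0%, the 2025 panel 30/56 = 53.6% → the 2025 panel
Overall: the external panel 95/414 = 22.9%, the 2025 panel 131/496 = 26.4% → the 2025 panel
The 2025 panel wins overall and in every proposal group — no reversal.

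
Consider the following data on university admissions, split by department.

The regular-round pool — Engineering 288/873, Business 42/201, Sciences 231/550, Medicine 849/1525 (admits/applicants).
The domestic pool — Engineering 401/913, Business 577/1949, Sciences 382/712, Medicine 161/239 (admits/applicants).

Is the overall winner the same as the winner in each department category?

Engineering: the regular-round pool 288/873 = 33.0%, the domestic pool 401/913 = 43.9% → the domestic pool
Business: the regular-round pool 42/201 = 20.9%, the domestic pool 577/1949 = 29.6% → the domestic pool
Sciences: the regular-round pool 231/550 = 42.0%, the domestic pool 382/712 = 53.7% → the domestic pool
Medicine: the regular-round pool 849/1525 = 55.7%, the domestic pool 161/239 = 67.4% → the domestic pool
Overall: the regular-round pool 1410/3149 = 44.8%, the domestic pool 1521/3813 = 39.9% → the regular-round pool
The domestic pool wins each department group but the regular-round pool wins overall — the comparison reverses. The domestic pool's applicants skew toward Business, which has a lower base rate.

No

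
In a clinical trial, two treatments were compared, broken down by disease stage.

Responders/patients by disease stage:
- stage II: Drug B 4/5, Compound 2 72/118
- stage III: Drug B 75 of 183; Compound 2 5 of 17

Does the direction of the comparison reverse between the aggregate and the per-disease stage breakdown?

Yes

Stage II: Drug B 4/5 = 80.0%, Compound 2 72/118 = 61.0% → Drug B
Stage III: Drug B 75/183 = 41.0%, Compound 2 5/17 = 29.4% → Drug B
Overall: Drug B 79/188 = 42.0%, Compound 2 77/135 = 57.0% → Compound 2
Drug B wins each disease group but Compound 2 wins overall — the comparison reverses. Drug B's patients skew toward stage III, which has a lower base rate.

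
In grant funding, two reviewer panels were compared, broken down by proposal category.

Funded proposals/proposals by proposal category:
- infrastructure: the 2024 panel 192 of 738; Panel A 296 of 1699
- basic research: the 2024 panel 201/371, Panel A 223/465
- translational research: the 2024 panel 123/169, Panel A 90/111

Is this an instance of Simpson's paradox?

No

Infrastructure: the 2024 panel 192/738 = 26.0%, Panel A 296/1699 = 17.4% → the 2024 panel
Basic research: the 2024 panel 201/371 = 54.2%, Panel A 223/465 = 48.0% → the 2024 panel
Translational research: the 2024 panel 123/169 = 72.8%, Panel A 90/111 = 81.1% → Panel A
Overall: the 2024 panel 516/1278 = 40.4%, Panel A 609/2275 = 26.8% → the 2024 panel
Neither sweeps: the 2024 panel wins 2 of 3 groups, Panel A wins 1. The 2024 panel wins overall but not every group — no Simpson reversal.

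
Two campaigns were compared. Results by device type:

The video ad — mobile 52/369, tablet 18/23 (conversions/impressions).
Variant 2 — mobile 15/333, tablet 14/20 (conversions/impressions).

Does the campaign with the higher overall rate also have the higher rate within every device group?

Mobile: the video ad 52/369 = 14.1%, Variant 2 15/333 = 4.5% → the video ad
Tablet: the video ad 18/23 = 78.3%, Variant 2 14/20 = 70.0% → the video ad
Overall: the video ad 70/392 = 17.9%, Variant 2 29/353 = 8.2% → the video ad
The video ad wins overall and in every device group — no reversal.

Yes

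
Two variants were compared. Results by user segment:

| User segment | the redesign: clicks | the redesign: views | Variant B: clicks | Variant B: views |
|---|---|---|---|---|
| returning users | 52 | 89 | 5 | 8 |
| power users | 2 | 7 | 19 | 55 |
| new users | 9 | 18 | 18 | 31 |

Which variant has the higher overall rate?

the redesign

Returning users: the redesign 52/89 = 58.4%, Variant B 5/8 = 62.5% → Variant B
Power users: the redesign 2/7 = 28.6%, Variant B 19/55 = 34.5% → Variant B
New users: the redesign 9/18 = 50.0%, Variant B 18/31 = 58.1% → Variant B
Overall: the redesign 63/114 = 55.3%, Variant B 42/94 = 44.7% → the redesign
(Variant B wins every user group but the redesign wins overall — Variant B's views skew toward the low-rate power users group.)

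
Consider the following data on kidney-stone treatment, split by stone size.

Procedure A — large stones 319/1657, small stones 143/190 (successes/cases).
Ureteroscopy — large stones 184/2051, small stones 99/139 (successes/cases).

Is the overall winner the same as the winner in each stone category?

Large stones: Procedure A 319/1657 = 19.3%, ureteroscopy 184/2051 = 9.0% → Procedure A
Small stones: Procedure A 143/190 = 75.3%, ureteroscopy 99/139 = 71.2% → Procedure A
Overall: Procedure A 462/1847 = 25.0%, ureteroscopy 283/2190 = 12.9% → Procedure A
Procedure A wins overall and in every stone group — no reversal.

Yes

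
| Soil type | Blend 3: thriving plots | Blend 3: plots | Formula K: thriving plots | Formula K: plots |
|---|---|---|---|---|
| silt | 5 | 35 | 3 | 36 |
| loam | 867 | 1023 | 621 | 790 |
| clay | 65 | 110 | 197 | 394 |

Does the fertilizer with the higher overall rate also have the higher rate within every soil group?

Yes

Silt: Blend 3 5/35 = 14.3%, Formula K 3/36 = 8.3% → Blend 3
Loam: Blend 3 867/1023 = 84.8%, Formula K 621/790 = 78.6% → Blend 3
Clay: Blend 3 65/110 = 59.1%, Formula K 197/394 = 50.0% → Blend 3
Overall: Blend 3 937/1168 = 80.2%, Formula K 821/1220 = 67.3% → Blend 3
Blend 3 wins overall and in every soil group — no reversal.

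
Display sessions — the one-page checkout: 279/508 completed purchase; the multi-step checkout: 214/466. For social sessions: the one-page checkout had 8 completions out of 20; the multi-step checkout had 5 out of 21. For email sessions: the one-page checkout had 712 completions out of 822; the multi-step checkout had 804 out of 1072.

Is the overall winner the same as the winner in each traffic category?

Display: the one-page checkout 279/508 = 54.9%, the multi-step checkout 214/466 = 45.9% → the one-page checkout
Social: the one-page checkout 8/20 = 40.0%, the multi-step checkout 5/21 = 23.8% → the one-page checkout
Email: the one-page checkout 712/822 = 86.6%, the multi-step checkout 804/1072 = 75.0% → the one-page checkout
Overall: the one-page checkout 999/1350 = 74.0%, the multi-step checkout 1023/1559 = 65.6% → the one-page checkout
The one-page checkout wins overall and in every traffic group — no reversal.

Yes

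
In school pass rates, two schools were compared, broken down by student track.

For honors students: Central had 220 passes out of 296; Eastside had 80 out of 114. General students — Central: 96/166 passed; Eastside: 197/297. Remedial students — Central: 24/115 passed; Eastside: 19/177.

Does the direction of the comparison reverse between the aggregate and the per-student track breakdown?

Honors: Central 220/296 = 74.3%, Eastside 80/114 = 70.2% → Central
General: Central 96/166 = 57.8%, Eastside 197/297 = 66.3% → Eastside
Remedial: Central 24/115 = 20.9%, Eastside 19/177 = 10.7% → Central
Overall: Central 340/577 = 58.9%, Eastside 296/588 = 50.3% → Central
Neither sweeps: Central wins 2 of 3 groups, Eastside wins 1. Central wins overall but not every group — no Simpson reversal.

No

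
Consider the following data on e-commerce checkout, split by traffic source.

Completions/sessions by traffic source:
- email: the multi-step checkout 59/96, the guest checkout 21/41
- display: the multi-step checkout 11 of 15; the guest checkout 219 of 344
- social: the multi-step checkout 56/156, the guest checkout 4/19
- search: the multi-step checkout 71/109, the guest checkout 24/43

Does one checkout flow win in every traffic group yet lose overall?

Email: the multi-step checkout 59/96 = 61.5%, the guest checkout 21/41 = 51.2% → the multi-step checkout
Display: the multi-step checkout 11/15 = 73.3%, the guest checkout 219/344 = 63.7% → the multi-step checkout
Social: the multi-step checkout 56/156 = 35.9%, the guest checkout 4/19 = 21.1% → the multi-step checkout
Search: the multi-step checkout 71/109 = 65.1%, the guest checkout 24/43 = 55.8% → the multi-step checkout
Overall: the multi-step checkout 197/376 = 52.4%, the guest checkout 268/447 = 60.0% → the guest checkout
The multi-step checkout wins each traffic group but the guest checkout wins overall — the comparison reverses. The multi-step checkout's sessions skew toward social, which has a lower base rate.

Yes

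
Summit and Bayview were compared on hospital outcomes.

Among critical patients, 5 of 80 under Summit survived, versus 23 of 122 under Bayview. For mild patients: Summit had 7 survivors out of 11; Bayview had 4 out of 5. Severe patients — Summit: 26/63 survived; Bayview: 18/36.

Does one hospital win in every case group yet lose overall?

No

Critical: Summit 5/80 = 6.2%, Bayview 23/122 = 18.9% → Bayview
Mild: Summit 7/11 = 63.6%, Bayview 4/5 = 80.0% → Bayview
Severe: Summit 26/63 = 41.3%, Bayview 18/36 = 50.0% → Bayview
Overall: Summit 38/154 = 24.7%, Bayview 45/163 = 27.6% → Bayview
Bayview wins overall and in every case group — no reversal.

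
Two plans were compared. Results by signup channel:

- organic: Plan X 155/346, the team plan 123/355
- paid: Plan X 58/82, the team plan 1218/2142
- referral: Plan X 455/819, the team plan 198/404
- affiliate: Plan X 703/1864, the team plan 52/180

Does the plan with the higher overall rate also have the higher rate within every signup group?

Organic: Plan X 155/346 = 44.8%, the team plan 123/355 = 34.6% → Plan X
Paid: Plan X 58/82 = 70.7%, the team plan 1218/2142 = 56.9% → Plan X
Referral: Plan X 455/819 = 55.6%, the team plan 198/404 = 49.0% → Plan X
Affiliate: Plan X 703/1864 = 37.7%, the team plan 52/180 = 28.9% → Plan X
Overall: Plan X 1371/3111 = 44.1%, the team plan 1591/3081 = 51.6% → the team plan
Plan X wins each signup group but the team plan wins overall — the comparison reverses. Plan X's customers skew toward affiliate, which has a lower base rate.

No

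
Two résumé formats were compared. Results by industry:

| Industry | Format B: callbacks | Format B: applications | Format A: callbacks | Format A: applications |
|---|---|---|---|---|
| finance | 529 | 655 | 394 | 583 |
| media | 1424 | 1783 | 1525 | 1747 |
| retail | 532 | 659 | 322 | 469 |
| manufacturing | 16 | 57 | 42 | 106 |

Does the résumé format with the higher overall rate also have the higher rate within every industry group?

No

Finance: Format B 529/655 = 80.8%, Format A 394/583 = 67.6% → Format B
Media: Format B 1424/1783 = 79.9%, Format A 1525/1747 = 87.3% → Format A
Retail: Format B 532/659 = 80.7%, Format A 322/469 = 68.7% → Format B
Manufacturing: Format B 16/57 = 28.1%, Format A 42/106 = 39.6% → Format A
Overall: Format B 2501/3154 = 79.3%, Format A 2283/2905 = 78.6% → Format B
Neither sweeps: Format B wins 2 of 4 groups, Format A wins 2. Format B wins overall but not every group — no Simpson reversal.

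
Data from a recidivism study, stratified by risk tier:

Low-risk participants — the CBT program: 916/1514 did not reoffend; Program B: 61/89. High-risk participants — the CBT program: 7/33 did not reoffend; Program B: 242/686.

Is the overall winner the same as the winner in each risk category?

No

Low-risk: the CBT program 916/1514 = 60.5%, Program B 61/89 = 68.5% → Program B
High-risk: the CBT program 7/33 = 21.2%, Program B 242/686 = 35.3% → Program B
Overall: the CBT program 923/1547 = 59.7%, Program B 303/775 = 39.1% → the CBT program
Program B wins each risk group but the CBT program wins overall — the comparison reverses. Program B's participants skew toward high-risk, which has a lower base rate.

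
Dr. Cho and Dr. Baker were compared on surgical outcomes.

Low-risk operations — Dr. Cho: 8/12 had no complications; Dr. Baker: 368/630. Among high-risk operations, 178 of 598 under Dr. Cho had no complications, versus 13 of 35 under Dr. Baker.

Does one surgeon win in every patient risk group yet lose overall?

Low-risk: Dr. Cho 8/12 = 66.7%, Dr. Baker 368/630 = 58.4% → Dr. Cho
High-risk: Dr. Cho 178/598 = 29.8%, Dr. Baker 13/35 = 37.1% → Dr. Baker
Overall: Dr. Cho 186/610 = 30.5%, Dr. Baker 381/665 = 57.3% → Dr. Baker
Neither sweeps: Dr. Cho wins 1 of 2 groups, Dr. Baker wins 1. Dr. Baker wins overall but not every group — no Simpson reversal.

No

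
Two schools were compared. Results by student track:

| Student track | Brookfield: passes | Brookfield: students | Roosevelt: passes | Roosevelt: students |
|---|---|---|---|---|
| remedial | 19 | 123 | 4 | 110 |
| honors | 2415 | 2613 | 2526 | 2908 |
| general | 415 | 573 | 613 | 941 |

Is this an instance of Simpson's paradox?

No

Remedial: Brookfield 19/123 = 15.4%, Roosevelt 4/110 = 3.6% → Brookfield
Honors: Brookfield 2415/2613 = 92.4%, Roosevelt 2526/2908 = 86.9% → Brookfield
General: Brookfield 415/573 = 72.4%, Roosevelt 613/941 = 65.1% → Brookfield
Overall: Brookfield 2849/3309 = 86.1%, Roosevelt 3143/3959 = 79.4% → Brookfield
Brookfield wins overall and in every student group — no reversal.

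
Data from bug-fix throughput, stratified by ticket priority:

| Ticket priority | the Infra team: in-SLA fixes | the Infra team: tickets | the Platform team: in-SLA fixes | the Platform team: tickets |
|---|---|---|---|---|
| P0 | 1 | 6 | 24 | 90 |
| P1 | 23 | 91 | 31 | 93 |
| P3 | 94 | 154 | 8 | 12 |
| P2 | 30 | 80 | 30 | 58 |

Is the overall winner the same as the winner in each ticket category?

P0: the Infra team 1/6 = 16.7%, the Platform team 24/90 = 26.7% → the Platform team
P1: the Infra team 23/91 = 25.3%, the Platform team 31/93 = 33.3% → the Platform team
P3: the Infra team 94/154 = 61.0%, the Platform team 8/12 = 66.7% → the Platform team
P2: the Infra team 30/80 = 37.5%, the Platform team 30/58 = 51.7% → the Platform team
Overall: the Infra team 148/331 = 44.7%, the Platform team 93/253 = 36.8% → the Infra team
The Platform team wins each ticket group but the Infra team wins overall — the comparison reverses. The Platform team's tickets skew toward P0, which has a lower base rate.

No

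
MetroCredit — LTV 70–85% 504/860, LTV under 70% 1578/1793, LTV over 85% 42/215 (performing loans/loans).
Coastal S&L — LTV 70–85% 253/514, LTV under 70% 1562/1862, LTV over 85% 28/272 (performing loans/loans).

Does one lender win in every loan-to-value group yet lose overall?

No

LTV 70–85%: MetroCredit 504/860 = 58.6%, Coastal S&L 253/514 = 49.2% → MetroCredit
LTV under 70%: MetroCredit 1578/1793 = 88.0%, Coastal S&L 1562/1862 = 83.9% → MetroCredit
LTV over 85%: MetroCredit 42/215 = 19.5%, Coastal S&L 28/272 = 10.3% → MetroCredit
Overall: MetroCredit 2124/2868 = 74.1%, Coastal S&L 1843/2648 = 69.6% → MetroCredit
MetroCredit wins overall and in every loan-to-value group — no reversal.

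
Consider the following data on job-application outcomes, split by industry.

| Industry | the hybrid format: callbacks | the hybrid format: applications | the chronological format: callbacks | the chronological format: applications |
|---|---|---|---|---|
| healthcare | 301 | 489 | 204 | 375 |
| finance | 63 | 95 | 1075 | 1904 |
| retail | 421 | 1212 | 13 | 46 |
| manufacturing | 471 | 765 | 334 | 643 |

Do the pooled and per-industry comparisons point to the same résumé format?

Healthcare: the hybrid format 301/489 = 61.6%, the chronological format 204/375 = 54.4% → the hybrid format
Finance: the hybrid format 63/95 = 66.3%, the chronological format 1075/1904 = 56.5% → the hybrid format
Retail: the hybrid format 421/1212 = 34.7%, the chronological format 13/46 = 28.3% → the hybrid format
Manufacturing: the hybrid format 471/765 = 61.6%, the chronological format 334/643 = 51.9% → the hybrid format
Overall: the hybrid format 1256/2561 = 49.0%, the chronological format 1626/2968 = 54.8% → the chronological format
The hybrid format wins each industry group but the chronological format wins overall — the comparison reverses. The hybrid format's applications skew toward retail, which has a lower base rate.

No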